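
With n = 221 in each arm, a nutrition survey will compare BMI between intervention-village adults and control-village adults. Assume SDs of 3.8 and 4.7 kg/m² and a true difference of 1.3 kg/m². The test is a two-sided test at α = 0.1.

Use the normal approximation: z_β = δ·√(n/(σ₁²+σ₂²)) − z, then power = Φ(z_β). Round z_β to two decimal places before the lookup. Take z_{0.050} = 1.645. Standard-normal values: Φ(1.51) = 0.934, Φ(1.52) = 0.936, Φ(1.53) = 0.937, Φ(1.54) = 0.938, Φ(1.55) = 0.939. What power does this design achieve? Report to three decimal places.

Power ≈ 0.939

z_β = δ·√(n/(σ₁²+σ₂²)) − z_{α/2}
    = 1.3 · √(221/36.53) − 1.645
    = 1.3 · 2.45964 − 1.645
    = 3.1975 − 1.645 = 1.5525 → 1.55
Power = Φ(1.55) = 0.939.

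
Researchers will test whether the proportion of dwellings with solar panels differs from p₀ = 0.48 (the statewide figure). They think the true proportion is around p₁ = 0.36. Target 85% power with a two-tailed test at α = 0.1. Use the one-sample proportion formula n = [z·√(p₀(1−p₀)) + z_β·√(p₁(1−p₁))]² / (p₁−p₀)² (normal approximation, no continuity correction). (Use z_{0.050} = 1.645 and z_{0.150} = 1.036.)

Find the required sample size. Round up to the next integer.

n = 121

n = [z_{α/2}·√(p₀q₀) + z_β·√(p₁q₁)]² / (p₁ − p₀)²
  = [1.645·√(0.48·0.52) + 1.036·√(0.36·0.64)]² / (-0.12)²
  = [1.645·0.4996 + 1.036·0.4800]² / 0.0144
  = [1.3191]² / 0.0144
  = 120.84
Round up → n = 121.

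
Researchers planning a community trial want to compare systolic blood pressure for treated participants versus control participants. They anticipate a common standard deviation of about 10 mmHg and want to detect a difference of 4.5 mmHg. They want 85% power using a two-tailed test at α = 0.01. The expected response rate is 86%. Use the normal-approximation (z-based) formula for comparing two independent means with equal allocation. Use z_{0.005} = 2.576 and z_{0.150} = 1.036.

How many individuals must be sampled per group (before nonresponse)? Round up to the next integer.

n = (z_{α/2} + z_β)² · (σ₁² + σ₂²) / δ²
  = (2.576 + 1.036)² · (2·10² = 200) / 4.5²
  = 13.0465 · 200 / 20.25
  = 128.85
Adjust for 86% response: 128.85 / 0.86 = 149.83.
Round up → n = 150 per group.

n = 150 per group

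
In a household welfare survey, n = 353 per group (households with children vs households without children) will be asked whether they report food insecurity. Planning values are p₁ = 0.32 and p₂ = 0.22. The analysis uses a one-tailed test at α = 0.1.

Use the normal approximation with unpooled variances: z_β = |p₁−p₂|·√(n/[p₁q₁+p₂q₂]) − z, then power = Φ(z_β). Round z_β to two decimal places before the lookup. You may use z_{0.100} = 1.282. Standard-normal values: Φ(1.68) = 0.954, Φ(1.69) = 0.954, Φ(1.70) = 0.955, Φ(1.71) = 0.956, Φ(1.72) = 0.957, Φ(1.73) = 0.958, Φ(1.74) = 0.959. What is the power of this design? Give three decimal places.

z_β = |p₁−p₂|·√(n/[p₁q₁+p₂q₂]) − z_α
    = 0.10 · √(353/0.3892) − 1.282
    = 0.10 · 30.1163 − 1.282
    = 3.0116 − 1.282 = 1.7296 → 1.73
Power = Φ(1.73) = 0.958.

Power ≈ 0.958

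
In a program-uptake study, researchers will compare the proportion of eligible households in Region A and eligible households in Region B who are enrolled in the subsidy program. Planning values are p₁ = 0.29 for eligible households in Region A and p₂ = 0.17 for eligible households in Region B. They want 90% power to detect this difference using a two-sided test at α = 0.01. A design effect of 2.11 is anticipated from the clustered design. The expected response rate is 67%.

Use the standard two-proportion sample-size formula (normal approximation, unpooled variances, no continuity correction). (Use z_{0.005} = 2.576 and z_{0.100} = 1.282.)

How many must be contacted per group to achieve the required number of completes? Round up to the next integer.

n = 1130 per group

n = (z_{α/2} + z_β)² · [p₁(1−p₁) + p₂(1−p₂)] / (p₁ − p₂)²
  = (2.576 + 1.282)² · (0.29·0.71 + 0.17·0.83) / (0.12)²
  = (3.858)² · (0.2059 + 0.1411) / 0.0144
  = 14.8842 · 0.3470 / 0.0144
  = 358.67
Design effect: 2.11 × 358.67 = 756.79.
Adjust for 67% response: 756.79 / 0.67 = 1129.53.
Round up → n = 1130 per group.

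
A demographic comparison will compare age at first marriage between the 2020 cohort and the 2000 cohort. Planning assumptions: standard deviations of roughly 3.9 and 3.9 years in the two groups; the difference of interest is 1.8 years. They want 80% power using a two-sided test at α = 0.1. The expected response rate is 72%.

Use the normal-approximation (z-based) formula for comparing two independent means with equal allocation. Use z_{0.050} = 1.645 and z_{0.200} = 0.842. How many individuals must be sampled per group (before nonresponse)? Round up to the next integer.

n = (z_{α/2} + z_β)² · (σ₁² + σ₂²) / δ²
  = (1.645 + 0.842)² · (3.9² + 3.9² = 30.42) / 1.8²
  = 6.1852 · 30.42 / 3.24
  = 58.07
Adjust for 72% response: 58.07 / 0.72 = 80.66.
Round up → n = 81 per group.

n = 81 per group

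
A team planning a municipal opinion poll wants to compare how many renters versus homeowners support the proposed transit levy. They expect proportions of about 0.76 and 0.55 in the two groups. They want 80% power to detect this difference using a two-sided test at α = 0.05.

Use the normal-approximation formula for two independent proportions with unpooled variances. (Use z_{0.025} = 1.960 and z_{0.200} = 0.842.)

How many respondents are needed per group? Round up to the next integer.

n = (z_{α/2} + z_β)² · [p₁(1−p₁) + p₂(1−p₂)] / (p₁ − p₂)²
  = (1.960 + 0.842)² · (0.76·0.24 + 0.55·0.45) / (0.21)²
  = (2.802)² · (0.1824 + 0.2475) / 0.0441
  = 7.8512 · 0.4299 / 0.0441
  = 76.54
Round up → n = 77 per group.

n = 77 per group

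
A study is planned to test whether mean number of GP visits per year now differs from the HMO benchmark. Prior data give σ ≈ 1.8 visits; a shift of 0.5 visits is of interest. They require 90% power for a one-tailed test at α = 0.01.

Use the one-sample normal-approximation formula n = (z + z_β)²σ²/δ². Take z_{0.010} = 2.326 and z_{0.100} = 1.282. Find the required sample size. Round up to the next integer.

n = (z_α + z_β)² · σ² / δ²
  = (2.326 + 1.282)² · 1.8² / 0.5²
  = 13.0177 · 3.24 / 0.25
  = 168.71
Round up → n = 169.

n = 169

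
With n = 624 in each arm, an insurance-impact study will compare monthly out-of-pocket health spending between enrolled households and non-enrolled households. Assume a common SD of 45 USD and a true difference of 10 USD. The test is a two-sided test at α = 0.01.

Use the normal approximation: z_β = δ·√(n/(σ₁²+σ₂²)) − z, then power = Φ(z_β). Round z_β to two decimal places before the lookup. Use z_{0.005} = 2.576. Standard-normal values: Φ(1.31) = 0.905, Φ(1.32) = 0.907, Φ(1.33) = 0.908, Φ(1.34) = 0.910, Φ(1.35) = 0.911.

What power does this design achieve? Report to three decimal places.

z_β = δ·√(n/(σ₁²+σ₂²)) − z_{α/2}
    = 10 · √(624/4050) − 2.576
    = 10 · 0.39252 − 2.576
    = 3.9252 − 2.576 = 1.3492 → 1.35
Power = Φ(1.35) = 0.911.

Power ≈ 0.911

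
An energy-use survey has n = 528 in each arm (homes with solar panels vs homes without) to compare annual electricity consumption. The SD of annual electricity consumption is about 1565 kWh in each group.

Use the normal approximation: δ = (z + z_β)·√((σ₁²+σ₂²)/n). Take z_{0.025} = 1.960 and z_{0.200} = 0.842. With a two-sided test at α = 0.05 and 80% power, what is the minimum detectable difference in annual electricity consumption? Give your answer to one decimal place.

Minimum detectable difference ≈ 269.9 kWh

δ = (z_{α/2} + z_β) · √((σ₁²+σ₂²)/n)
  = (1.960 + 0.842) · √(4898450/528)
  = 2.802 · √9277.4
  = 2.802 · 96.3191
  = 269.8861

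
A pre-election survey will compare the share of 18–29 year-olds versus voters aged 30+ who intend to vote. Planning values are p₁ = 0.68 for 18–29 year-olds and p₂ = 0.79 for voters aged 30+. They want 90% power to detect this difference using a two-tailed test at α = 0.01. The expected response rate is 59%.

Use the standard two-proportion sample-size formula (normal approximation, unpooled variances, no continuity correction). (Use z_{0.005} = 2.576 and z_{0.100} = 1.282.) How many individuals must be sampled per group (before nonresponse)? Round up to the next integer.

n = 800 per group

n = (z_{α/2} + z_β)² · [p₁(1−p₁) + p₂(1−p₂)] / (p₁ − p₂)²
  = (2.576 + 1.282)² · (0.68·0.32 + 0.79·0.21) / (-0.11)²
  = (3.858)² · (0.2176 + 0.1659) / 0.0121
  = 14.8842 · 0.3835 / 0.0121
  = 471.74
Adjust for 59% response: 471.74 / 0.59 = 799.56.
Round up → n = 800 per group.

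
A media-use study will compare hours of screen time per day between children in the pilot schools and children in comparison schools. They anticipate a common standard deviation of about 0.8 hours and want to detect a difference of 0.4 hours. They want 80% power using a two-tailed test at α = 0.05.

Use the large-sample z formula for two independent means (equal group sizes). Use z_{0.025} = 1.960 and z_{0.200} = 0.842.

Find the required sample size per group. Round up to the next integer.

n = (z_{α/2} + z_β)² · (σ₁² + σ₂²) / δ²
  = (1.960 + 0.842)² · (2·0.8² = 1.28) / 0.4²
  = 7.8512 · 1.28 / 0.16
  = 62.81
Round up → n = 63 per group.

n = 63 per group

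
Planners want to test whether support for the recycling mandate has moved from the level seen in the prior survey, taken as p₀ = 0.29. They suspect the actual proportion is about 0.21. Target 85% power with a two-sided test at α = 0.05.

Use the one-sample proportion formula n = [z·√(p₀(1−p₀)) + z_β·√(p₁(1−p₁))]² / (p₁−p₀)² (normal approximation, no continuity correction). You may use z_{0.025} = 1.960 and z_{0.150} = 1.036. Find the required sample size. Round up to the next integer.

n = [z_{α/2}·√(p₀q₀) + z_β·√(p₁q₁)]² / (p₁ − p₀)²
  = [1.960·√(0.29·0.71) + 1.036·√(0.21·0.79)]² / (-0.08)²
  = [1.960·0.4538 + 1.036·0.4073]² / 0.0064
  = [1.3113]² / 0.0064
  = 268.69
Round up → n = 269.

n = 269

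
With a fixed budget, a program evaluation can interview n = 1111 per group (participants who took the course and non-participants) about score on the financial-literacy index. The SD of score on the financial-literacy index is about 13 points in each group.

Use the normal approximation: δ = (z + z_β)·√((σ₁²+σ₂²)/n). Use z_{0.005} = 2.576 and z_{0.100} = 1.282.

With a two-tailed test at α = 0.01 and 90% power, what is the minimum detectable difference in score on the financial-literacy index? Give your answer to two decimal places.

δ = (z_{α/2} + z_β) · √((σ₁²+σ₂²)/n)
  = (2.576 + 1.282) · √(338/1111)
  = 3.858 · √0.30423
  = 3.858 · 0.5516
  = 2.1280

Minimum detectable difference ≈ 2.13 points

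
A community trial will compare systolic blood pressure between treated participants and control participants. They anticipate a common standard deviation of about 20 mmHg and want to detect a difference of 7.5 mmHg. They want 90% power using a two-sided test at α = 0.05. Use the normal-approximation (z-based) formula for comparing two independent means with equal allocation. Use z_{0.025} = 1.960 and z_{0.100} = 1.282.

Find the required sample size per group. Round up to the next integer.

n = 150 per group

n = (z_{α/2} + z_β)² · (σ₁² + σ₂²) / δ²
  = (1.960 + 1.282)² · (2·20² = 800) / 7.5²
  = 10.5106 · 800 / 56.25
  = 149.48
Round up → n = 150 per group.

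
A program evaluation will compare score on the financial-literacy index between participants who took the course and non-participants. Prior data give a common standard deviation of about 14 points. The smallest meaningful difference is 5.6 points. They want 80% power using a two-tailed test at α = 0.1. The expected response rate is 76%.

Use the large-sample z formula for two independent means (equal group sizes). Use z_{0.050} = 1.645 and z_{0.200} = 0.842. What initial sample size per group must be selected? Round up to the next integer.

n = 102 per group

n = (z_{α/2} + z_β)² · (σ₁² + σ₂²) / δ²
  = (1.645 + 0.842)² · (2·14² = 392) / 5.6²
  = 6.1852 · 392 / 31.36
  = 77.31
Adjust for 76% response: 77.31 / 0.76 = 101.73.
Round up → n = 102 per group.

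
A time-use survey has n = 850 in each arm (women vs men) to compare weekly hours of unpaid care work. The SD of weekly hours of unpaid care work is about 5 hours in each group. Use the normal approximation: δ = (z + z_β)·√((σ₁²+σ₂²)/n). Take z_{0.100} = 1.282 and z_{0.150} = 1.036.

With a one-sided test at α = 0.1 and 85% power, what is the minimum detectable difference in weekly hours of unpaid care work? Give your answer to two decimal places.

Minimum detectable difference ≈ 0.56 hours

δ = (z_α + z_β) · √((σ₁²+σ₂²)/n)
  = (1.282 + 1.036) · √(50/850)
  = 2.318 · √0.05882
  = 2.318 · 0.2425
  = 0.5622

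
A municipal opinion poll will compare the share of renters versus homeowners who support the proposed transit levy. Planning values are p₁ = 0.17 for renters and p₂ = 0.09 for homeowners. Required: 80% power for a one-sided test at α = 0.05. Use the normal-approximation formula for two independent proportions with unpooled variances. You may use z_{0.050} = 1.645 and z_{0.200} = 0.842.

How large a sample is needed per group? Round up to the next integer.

n = 216 per group

n = (z_α + z_β)² · [p₁(1−p₁) + p₂(1−p₂)] / (p₁ − p₂)²
  = (1.645 + 0.842)² · (0.17·0.83 + 0.09·0.91) / (0.08)²
  = (2.487)² · (0.1411 + 0.0819) / 0.0064
  = 6.1852 · 0.2230 / 0.0064
  = 215.51
Round up → n = 216 per group.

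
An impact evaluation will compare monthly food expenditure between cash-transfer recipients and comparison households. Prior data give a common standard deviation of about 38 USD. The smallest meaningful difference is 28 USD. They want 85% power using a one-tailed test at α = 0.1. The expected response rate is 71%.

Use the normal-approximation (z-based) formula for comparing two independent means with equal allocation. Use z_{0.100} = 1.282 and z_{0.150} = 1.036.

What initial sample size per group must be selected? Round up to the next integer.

n = 28 per group

n = (z_α + z_β)² · (σ₁² + σ₂²) / δ²
  = (1.282 + 1.036)² · (2·38² = 2888) / 28²
  = 5.3731 · 2888 / 784
  = 19.79
Adjust for 71% response: 19.79 / 0.71 = 27.88.
Round up → n = 28 per group.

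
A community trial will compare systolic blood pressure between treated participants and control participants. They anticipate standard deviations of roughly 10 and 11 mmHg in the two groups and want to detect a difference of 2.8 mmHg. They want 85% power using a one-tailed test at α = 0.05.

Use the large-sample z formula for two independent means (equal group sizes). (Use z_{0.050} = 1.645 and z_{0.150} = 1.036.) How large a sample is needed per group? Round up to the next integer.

n = (z_α + z_β)² · (σ₁² + σ₂²) / δ²
  = (1.645 + 1.036)² · (10² + 11² = 221) / 2.8²
  = 7.1878 · 221 / 7.84
  = 202.61
Round up → n = 203 per group.

n = 203 per group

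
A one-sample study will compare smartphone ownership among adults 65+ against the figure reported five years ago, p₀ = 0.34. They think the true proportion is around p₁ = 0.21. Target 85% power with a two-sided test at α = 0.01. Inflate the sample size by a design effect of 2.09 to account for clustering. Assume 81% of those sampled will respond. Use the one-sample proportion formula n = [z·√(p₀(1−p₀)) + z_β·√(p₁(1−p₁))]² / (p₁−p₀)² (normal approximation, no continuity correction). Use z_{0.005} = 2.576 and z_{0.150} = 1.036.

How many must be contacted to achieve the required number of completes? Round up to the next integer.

n = [z_{α/2}·√(p₀q₀) + z_β·√(p₁q₁)]² / (p₁ − p₀)²
  = [2.576·√(0.34·0.66) + 1.036·√(0.21·0.79)]² / (-0.13)²
  = [2.576·0.4737 + 1.036·0.4073]² / 0.0169
  = [1.6422]² / 0.0169
  = 159.58
Design effect: 2.09 × 159.58 = 333.53.
Adjust for 81% response: 333.53 / 0.81 = 411.77.
Round up → n = 412.

n = 412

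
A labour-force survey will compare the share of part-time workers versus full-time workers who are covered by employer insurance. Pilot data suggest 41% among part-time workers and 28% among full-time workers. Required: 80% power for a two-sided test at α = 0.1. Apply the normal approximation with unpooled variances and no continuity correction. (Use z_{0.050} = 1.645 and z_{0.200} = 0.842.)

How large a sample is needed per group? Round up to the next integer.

n = 163 per group

n = (z_{α/2} + z_β)² · [p₁(1−p₁) + p₂(1−p₂)] / (p₁ − p₂)²
  = (1.645 + 0.842)² · (0.41·0.59 + 0.28·0.72) / (0.13)²
  = (2.487)² · (0.2419 + 0.2016) / 0.0169
  = 6.1852 · 0.4435 / 0.0169
  = 162.31
Round up → n = 163 per group.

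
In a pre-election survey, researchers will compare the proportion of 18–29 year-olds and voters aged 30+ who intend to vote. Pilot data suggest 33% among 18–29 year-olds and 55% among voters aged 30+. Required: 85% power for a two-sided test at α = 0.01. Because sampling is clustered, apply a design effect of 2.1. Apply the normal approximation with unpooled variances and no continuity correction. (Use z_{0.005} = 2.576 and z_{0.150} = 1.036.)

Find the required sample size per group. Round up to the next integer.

n = 266 per group

n = (z_{α/2} + z_β)² · [p₁(1−p₁) + p₂(1−p₂)] / (p₁ − p₂)²
  = (2.576 + 1.036)² · (0.33·0.67 + 0.55·0.45) / (-0.22)²
  = (3.612)² · (0.2211 + 0.2475) / 0.0484
  = 13.0465 · 0.4686 / 0.0484
  = 126.31
Design effect: 2.1 × 126.31 = 265.26.
Round up → n = 266 per group.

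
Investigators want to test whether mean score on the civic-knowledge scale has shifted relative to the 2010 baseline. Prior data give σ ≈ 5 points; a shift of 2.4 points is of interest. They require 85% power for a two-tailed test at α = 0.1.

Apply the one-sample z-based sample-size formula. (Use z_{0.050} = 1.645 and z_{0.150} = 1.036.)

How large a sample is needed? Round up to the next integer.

n = (z_{α/2} + z_β)² · σ² / δ²
  = (1.645 + 1.036)² · 5² / 2.4²
  = 7.1878 · 25 / 5.76
  = 31.20
Round up → n = 32.

n = 32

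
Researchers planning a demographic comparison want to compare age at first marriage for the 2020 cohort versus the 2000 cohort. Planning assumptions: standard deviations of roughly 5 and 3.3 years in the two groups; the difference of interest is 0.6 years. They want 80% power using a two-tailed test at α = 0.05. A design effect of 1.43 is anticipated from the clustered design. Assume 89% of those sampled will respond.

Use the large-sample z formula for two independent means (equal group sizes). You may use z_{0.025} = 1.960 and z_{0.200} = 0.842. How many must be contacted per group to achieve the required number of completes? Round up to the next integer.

n = 1258 per group

n = (z_{α/2} + z_β)² · (σ₁² + σ₂²) / δ²
  = (1.960 + 0.842)² · (5² + 3.3² = 35.89) / 0.6²
  = 7.8512 · 35.89 / 0.36
  = 782.72
Design effect: 1.43 × 782.72 = 1119.29.
Adjust for 89% response: 1119.29 / 0.89 = 1257.63.
Round up → n = 1258 per group.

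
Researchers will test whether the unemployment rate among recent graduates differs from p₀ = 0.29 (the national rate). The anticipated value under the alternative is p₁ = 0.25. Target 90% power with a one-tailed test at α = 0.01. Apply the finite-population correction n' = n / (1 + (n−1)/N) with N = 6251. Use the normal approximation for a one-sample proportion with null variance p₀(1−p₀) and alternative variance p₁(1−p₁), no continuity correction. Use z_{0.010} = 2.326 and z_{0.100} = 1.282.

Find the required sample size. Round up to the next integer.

n = [z_α·√(p₀q₀) + z_β·√(p₁q₁)]² / (p₁ − p₀)²
  = [2.326·√(0.29·0.71) + 1.282·√(0.25·0.75)]² / (-0.04)²
  = [2.326·0.4538 + 1.282·0.4330]² / 0.0016
  = [1.6106]² / 0.0016
  = 1621.22
Finite-population correction (N = 6251): 1621.22 / (1 + (1621.22 − 1)/6251) = 1287.50.
Round up → n = 1288.

n = 1288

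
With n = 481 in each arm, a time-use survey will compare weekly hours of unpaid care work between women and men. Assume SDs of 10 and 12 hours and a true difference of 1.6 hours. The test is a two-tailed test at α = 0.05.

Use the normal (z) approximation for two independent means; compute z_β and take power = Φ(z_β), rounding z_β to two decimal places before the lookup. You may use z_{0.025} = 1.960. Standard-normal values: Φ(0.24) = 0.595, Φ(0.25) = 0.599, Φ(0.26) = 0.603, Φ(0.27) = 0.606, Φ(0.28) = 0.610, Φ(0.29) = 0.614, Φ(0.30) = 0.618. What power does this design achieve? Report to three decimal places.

z_β = δ·√(n/(σ₁²+σ₂²)) − z_{α/2}
    = 1.6 · √(481/244) − 1.960
    = 1.6 · 1.40403 − 1.960
    = 2.2465 − 1.960 = 0.2865 → 0.29
Power = Φ(0.29) = 0.614.

Power ≈ 0.614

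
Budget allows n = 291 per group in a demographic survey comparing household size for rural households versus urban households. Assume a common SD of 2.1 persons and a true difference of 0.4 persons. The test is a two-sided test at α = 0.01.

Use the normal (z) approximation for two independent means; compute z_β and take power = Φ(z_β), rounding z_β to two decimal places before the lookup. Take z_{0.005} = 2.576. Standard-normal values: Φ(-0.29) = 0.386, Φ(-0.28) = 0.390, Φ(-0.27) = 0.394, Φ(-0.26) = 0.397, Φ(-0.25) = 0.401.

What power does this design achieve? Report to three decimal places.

z_β = δ·√(n/(σ₁²+σ₂²)) − z_{α/2}
    = 0.4 · √(291/8.82) − 2.576
    = 0.4 · 5.74397 − 2.576
    = 2.2976 − 2.576 = -0.2784 → -0.28
Power = Φ(-0.28) = 0.390.

Power ≈ 0.390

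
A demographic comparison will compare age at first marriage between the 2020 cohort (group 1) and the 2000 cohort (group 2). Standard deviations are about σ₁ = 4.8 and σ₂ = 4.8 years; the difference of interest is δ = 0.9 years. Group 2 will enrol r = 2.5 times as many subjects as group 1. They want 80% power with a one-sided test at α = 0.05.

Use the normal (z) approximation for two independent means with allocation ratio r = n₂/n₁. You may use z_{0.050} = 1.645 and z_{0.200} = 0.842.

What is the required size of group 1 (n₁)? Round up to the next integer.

n₁ = (z_α + z_β)² · (σ₁² + σ₂²/r) / δ²
   = (1.645 + 0.842)² · (4.8² + 4.8²/2.5) / 0.9²
   = 6.1852 · (23.04 + 9.216) / 0.81
   = 6.1852 · 32.256 / 0.81
   = 246.31
Round up → n₁ = 247; n₂ = r·n₁ = 2.5 × 247 = 618.

n₁ = 247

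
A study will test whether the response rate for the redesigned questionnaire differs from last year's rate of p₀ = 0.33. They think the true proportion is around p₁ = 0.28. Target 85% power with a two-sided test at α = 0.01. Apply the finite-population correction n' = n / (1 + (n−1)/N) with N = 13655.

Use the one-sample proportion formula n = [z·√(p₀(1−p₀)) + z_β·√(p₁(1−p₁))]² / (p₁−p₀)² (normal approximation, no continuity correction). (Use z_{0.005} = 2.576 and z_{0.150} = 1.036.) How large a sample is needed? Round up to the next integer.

n = 1039

n = [z_{α/2}·√(p₀q₀) + z_β·√(p₁q₁)]² / (p₁ − p₀)²
  = [2.576·√(0.33·0.67) + 1.036·√(0.28·0.72)]² / (-0.05)²
  = [2.576·0.4702 + 1.036·0.4490]² / 0.0025
  = [1.6764]² / 0.0025
  = 1124.17
Finite-population correction (N = 13655): 1124.17 / (1 + (1124.17 − 1)/13655) = 1038.73.
Round up → n = 1039.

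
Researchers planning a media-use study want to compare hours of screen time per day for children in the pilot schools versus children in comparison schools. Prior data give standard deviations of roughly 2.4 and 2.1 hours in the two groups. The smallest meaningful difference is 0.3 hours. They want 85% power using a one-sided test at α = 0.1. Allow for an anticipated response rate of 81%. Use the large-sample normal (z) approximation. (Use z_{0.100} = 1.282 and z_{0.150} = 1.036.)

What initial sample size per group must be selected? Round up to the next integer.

n = 750 per group

n = (z_α + z_β)² · (σ₁² + σ₂²) / δ²
  = (1.282 + 1.036)² · (2.4² + 2.1² = 10.17) / 0.3²
  = 5.3731 · 10.17 / 0.09
  = 607.16
Adjust for 81% response: 607.16 / 0.81 = 749.58.
Round up → n = 750 per group.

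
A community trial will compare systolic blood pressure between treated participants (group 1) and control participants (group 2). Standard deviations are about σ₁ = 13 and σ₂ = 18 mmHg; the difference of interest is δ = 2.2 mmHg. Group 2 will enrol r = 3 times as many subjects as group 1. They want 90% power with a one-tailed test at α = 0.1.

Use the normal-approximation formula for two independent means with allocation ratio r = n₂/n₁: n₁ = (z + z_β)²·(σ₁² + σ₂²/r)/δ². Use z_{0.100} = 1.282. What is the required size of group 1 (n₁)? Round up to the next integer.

n₁ = 377

n₁ = (z_α + z_β)² · (σ₁² + σ₂²/r) / δ²
   = (1.282 + 1.282)² · (13² + 18²/3) / 2.2²
   = 6.5741 · (169 + 108) / 4.84
   = 6.5741 · 277 / 4.84
   = 376.24
Round up → n₁ = 377; n₂ = r·n₁ = 3 × 377 = 1131.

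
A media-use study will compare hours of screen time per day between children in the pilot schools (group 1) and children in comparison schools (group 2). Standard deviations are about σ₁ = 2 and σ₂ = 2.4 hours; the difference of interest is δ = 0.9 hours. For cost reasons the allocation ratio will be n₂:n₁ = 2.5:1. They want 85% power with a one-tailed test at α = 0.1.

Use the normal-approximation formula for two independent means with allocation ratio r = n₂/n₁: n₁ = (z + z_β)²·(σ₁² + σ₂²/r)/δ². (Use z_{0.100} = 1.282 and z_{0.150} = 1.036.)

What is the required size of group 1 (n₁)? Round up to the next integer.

n₁ = 42

n₁ = (z_α + z_β)² · (σ₁² + σ₂²/r) / δ²
   = (1.282 + 1.036)² · (2² + 2.4²/2.5) / 0.9²
   = 5.3731 · (4 + 2.304) / 0.81
   = 5.3731 · 6.304 / 0.81
   = 41.82
Round up → n₁ = 42; n₂ = r·n₁ = 2.5 × 42 = 105.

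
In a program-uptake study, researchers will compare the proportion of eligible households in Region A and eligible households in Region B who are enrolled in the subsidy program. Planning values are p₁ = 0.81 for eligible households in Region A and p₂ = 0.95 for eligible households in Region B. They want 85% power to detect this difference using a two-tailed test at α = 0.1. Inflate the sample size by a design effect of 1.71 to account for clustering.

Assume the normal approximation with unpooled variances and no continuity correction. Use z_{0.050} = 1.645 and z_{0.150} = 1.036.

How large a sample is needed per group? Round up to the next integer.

n = (z_{α/2} + z_β)² · [p₁(1−p₁) + p₂(1−p₂)] / (p₁ − p₂)²
  = (1.645 + 1.036)² · (0.81·0.19 + 0.95·0.05) / (-0.14)²
  = (2.681)² · (0.1539 + 0.0475) / 0.0196
  = 7.1878 · 0.2014 / 0.0196
  = 73.86
Design effect: 1.71 × 73.86 = 126.30.
Round up → n = 127 per group.

n = 127 per group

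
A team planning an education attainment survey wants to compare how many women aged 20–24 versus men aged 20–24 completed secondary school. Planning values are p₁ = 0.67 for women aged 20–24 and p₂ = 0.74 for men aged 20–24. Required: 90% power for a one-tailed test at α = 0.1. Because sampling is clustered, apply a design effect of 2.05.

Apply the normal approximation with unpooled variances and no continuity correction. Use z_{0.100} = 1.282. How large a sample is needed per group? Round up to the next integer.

n = 1138 per group

n = (z_α + z_β)² · [p₁(1−p₁) + p₂(1−p₂)] / (p₁ − p₂)²
  = (1.282 + 1.282)² · (0.67·0.33 + 0.74·0.26) / (-0.07)²
  = (2.564)² · (0.2211 + 0.1924) / 0.0049
  = 6.5741 · 0.4135 / 0.0049
  = 554.77
Design effect: 2.05 × 554.77 = 1137.29.
Round up → n = 1138 per group.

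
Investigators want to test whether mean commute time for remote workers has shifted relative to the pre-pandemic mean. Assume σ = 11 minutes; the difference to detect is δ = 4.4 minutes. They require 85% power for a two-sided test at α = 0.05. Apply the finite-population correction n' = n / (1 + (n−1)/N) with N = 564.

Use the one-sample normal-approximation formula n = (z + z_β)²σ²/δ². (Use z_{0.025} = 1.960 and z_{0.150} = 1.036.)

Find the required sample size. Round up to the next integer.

n = (z_{α/2} + z_β)² · σ² / δ²
  = (1.960 + 1.036)² · 11² / 4.4²
  = 8.9760 · 121 / 19.36
  = 56.10
Finite-population correction (N = 564): 56.10 / (1 + (56.10 − 1)/564) = 51.11.
Round up → n = 52.

n = 52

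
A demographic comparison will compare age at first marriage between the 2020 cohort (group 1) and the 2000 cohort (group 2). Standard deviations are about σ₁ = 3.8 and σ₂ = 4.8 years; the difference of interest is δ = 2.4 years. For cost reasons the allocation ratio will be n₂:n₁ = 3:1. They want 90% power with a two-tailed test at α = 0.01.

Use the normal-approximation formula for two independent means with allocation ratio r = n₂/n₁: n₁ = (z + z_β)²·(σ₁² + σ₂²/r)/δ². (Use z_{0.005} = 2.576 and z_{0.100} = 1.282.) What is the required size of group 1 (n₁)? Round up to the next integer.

n₁ = 58

n₁ = (z_{α/2} + z_β)² · (σ₁² + σ₂²/r) / δ²
   = (2.576 + 1.282)² · (3.8² + 4.8²/3) / 2.4²
   = 14.8842 · (14.44 + 7.68) / 5.76
   = 14.8842 · 22.12 / 5.76
   = 57.16
Round up → n₁ = 58; n₂ = r·n₁ = 3 × 58 = 174.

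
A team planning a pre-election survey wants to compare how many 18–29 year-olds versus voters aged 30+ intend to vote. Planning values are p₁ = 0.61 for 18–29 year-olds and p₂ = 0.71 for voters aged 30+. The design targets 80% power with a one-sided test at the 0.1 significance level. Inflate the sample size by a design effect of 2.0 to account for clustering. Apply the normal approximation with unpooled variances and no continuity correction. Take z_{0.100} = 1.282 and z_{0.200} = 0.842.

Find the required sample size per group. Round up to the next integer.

n = (z_α + z_β)² · [p₁(1−p₁) + p₂(1−p₂)] / (p₁ − p₂)²
  = (1.282 + 0.842)² · (0.61·0.39 + 0.71·0.29) / (-0.10)²
  = (2.124)² · (0.2379 + 0.2059) / 0.0100
  = 4.5114 · 0.4438 / 0.0100
  = 200.21
Design effect: 2.0 × 200.21 = 400.43.
Round up → n = 401 per group.

n = 401 per group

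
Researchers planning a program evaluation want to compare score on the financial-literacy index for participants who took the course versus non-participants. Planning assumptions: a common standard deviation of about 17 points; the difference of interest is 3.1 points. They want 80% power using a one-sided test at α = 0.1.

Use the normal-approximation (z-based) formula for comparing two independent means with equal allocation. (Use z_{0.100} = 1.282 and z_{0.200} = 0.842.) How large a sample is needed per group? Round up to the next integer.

n = (z_α + z_β)² · (σ₁² + σ₂²) / δ²
  = (1.282 + 0.842)² · (2·17² = 578) / 3.1²
  = 4.5114 · 578 / 9.61
  = 271.34
Round up → n = 272 per group.

n = 272 per group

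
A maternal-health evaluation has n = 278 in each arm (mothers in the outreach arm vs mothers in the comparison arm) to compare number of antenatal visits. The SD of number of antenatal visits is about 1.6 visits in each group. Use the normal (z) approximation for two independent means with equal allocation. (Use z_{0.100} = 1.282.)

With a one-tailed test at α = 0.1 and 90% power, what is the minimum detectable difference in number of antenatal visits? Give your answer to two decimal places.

Minimum detectable difference ≈ 0.35 visits

δ = (z_α + z_β) · √((σ₁²+σ₂²)/n)
  = (1.282 + 1.282) · √(5.12/278)
  = 2.564 · √0.01842
  = 2.564 · 0.1357
  = 0.3480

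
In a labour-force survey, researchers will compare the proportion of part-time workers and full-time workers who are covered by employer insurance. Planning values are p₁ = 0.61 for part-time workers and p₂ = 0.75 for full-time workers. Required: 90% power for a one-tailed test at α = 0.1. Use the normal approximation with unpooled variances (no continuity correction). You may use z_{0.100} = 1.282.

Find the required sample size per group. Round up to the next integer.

n = 143 per group

n = (z_α + z_β)² · [p₁(1−p₁) + p₂(1−p₂)] / (p₁ − p₂)²
  = (1.282 + 1.282)² · (0.61·0.39 + 0.75·0.25) / (-0.14)²
  = (2.564)² · (0.2379 + 0.1875) / 0.0196
  = 6.5741 · 0.4254 / 0.0196
  = 142.68
Round up → n = 143 per group.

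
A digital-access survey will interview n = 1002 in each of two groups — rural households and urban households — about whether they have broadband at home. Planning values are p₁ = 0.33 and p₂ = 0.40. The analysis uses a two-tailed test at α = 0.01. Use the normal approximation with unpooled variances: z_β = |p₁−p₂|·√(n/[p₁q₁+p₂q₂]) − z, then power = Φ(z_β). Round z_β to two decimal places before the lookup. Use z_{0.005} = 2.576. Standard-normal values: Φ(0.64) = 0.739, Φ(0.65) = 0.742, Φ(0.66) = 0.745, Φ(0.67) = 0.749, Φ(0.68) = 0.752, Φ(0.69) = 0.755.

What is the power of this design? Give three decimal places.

z_β = |p₁−p₂|·√(n/[p₁q₁+p₂q₂]) − z_{α/2}
    = 0.07 · √(1002/0.4611) − 2.576
    = 0.07 · 46.6161 − 2.576
    = 3.2631 − 2.576 = 0.6871 → 0.69
Power = Φ(0.69) = 0.755.

Power ≈ 0.755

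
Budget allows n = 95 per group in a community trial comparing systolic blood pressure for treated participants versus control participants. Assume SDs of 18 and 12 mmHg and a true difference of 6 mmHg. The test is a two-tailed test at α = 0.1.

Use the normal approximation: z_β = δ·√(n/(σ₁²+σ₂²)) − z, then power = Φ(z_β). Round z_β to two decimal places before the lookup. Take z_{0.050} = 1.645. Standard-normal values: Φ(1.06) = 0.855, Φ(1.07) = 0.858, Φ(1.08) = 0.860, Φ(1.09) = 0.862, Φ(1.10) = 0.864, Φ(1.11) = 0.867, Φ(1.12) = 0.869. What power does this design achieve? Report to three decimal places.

Power ≈ 0.855

z_β = δ·√(n/(σ₁²+σ₂²)) − z_{α/2}
    = 6 · √(95/468) − 1.645
    = 6 · 0.45055 − 1.645
    = 2.7033 − 1.645 = 1.0583 → 1.06
Power = Φ(1.06) = 0.855.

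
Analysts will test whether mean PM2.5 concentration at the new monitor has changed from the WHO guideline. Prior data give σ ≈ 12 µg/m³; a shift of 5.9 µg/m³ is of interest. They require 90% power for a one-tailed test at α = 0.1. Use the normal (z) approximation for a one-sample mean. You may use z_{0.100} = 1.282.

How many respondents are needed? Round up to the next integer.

n = 28

n = (z_α + z_β)² · σ² / δ²
  = (1.282 + 1.282)² · 12² / 5.9²
  = 6.5741 · 144 / 34.81
  = 27.20
Round up → n = 28.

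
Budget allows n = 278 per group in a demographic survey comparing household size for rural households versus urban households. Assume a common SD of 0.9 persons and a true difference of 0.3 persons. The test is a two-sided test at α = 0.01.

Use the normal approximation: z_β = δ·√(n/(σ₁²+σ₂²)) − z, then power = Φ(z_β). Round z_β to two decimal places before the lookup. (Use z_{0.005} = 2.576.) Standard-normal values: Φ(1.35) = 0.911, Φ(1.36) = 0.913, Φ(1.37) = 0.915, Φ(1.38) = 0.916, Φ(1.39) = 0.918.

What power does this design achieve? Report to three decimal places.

Power ≈ 0.911

z_β = δ·√(n/(σ₁²+σ₂²)) − z_{α/2}
    = 0.3 · √(278/1.62) − 2.576
    = 0.3 · 13.09981 − 2.576
    = 3.9299 − 2.576 = 1.3539 → 1.35
Power = Φ(1.35) = 0.911.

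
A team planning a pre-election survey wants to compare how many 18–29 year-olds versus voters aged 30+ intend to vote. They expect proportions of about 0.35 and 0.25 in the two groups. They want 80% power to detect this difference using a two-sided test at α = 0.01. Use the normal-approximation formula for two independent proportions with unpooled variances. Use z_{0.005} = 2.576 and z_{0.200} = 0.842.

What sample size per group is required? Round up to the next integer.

n = (z_{α/2} + z_β)² · [p₁(1−p₁) + p₂(1−p₂)] / (p₁ − p₂)²
  = (2.576 + 0.842)² · (0.35·0.65 + 0.25·0.75) / (0.10)²
  = (3.418)² · (0.2275 + 0.1875) / 0.0100
  = 11.6827 · 0.4150 / 0.0100
  = 484.83
Round up → n = 485 per group.

n = 485 per group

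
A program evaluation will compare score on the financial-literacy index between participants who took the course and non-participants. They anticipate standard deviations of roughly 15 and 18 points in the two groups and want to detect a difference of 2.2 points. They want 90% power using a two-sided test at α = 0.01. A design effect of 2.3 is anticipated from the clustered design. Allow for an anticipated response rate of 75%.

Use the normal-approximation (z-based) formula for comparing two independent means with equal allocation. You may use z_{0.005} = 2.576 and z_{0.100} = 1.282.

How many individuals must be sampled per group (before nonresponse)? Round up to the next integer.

n = 5178 per group

n = (z_{α/2} + z_β)² · (σ₁² + σ₂²) / δ²
  = (2.576 + 1.282)² · (15² + 18² = 549) / 2.2²
  = 14.8842 · 549 / 4.84
  = 1688.31
Design effect: 2.3 × 1688.31 = 3883.11.
Adjust for 75% response: 3883.11 / 0.75 = 5177.47.
Round up → n = 5178 per group.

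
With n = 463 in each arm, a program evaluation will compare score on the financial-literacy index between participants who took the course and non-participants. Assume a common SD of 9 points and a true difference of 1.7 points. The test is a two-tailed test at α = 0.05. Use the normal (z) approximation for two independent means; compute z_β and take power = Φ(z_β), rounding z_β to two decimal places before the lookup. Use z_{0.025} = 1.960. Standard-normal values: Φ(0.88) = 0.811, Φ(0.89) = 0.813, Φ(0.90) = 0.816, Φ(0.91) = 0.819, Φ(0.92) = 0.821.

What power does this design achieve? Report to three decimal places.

Power ≈ 0.819

z_β = δ·√(n/(σ₁²+σ₂²)) − z_{α/2}
    = 1.7 · √(463/162) − 1.960
    = 1.7 · 1.69057 − 1.960
    = 2.8740 − 1.960 = 0.9140 → 0.91
Power = Φ(0.91) = 0.819.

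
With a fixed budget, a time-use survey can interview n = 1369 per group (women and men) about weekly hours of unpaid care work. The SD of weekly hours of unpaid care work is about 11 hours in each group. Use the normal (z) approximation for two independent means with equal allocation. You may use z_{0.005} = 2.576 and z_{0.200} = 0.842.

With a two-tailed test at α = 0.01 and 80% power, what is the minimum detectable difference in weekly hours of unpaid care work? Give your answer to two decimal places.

δ = (z_{α/2} + z_β) · √((σ₁²+σ₂²)/n)
  = (2.576 + 0.842) · √(242/1369)
  = 3.418 · √0.17677
  = 3.418 · 0.4204
  = 1.4371

Minimum detectable difference ≈ 1.44 hours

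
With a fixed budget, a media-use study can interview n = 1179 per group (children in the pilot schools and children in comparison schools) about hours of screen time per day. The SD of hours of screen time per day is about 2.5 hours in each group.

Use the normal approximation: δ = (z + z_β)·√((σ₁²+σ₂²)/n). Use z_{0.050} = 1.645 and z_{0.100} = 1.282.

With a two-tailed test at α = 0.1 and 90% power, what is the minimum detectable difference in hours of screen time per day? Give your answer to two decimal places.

δ = (z_{α/2} + z_β) · √((σ₁²+σ₂²)/n)
  = (1.645 + 1.282) · √(12.5/1179)
  = 2.927 · √0.0106
  = 2.927 · 0.1030
  = 0.3014

Minimum detectable difference ≈ 0.30 hours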